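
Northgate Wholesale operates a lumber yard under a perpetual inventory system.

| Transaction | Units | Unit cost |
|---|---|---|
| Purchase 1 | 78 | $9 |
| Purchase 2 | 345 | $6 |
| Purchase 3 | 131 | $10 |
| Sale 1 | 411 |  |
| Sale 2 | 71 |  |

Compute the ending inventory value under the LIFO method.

Sale 1 (411) [LIFO — newest first]: 131 @ $10 + 280 @ $6 = $2,990
Sale 2 (71) [LIFO — newest first]: 65 @ $6 + 6 @ $9 = $444
Total COGS = $2,990 + $444 = $3,434
Ending inventory: 72 @ $9 = $648
Check: goods available $4,082 = COGS $3,434 + ending $648

Ending inventory = $648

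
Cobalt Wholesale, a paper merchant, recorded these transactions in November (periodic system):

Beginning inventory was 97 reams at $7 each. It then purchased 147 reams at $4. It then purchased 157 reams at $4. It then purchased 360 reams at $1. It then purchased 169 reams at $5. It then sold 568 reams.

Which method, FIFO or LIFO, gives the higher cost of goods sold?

FIFO

FIFO COGS: 97 @ $7 + 147 @ $4 + 157 @ $4 + 167 @ $1 = $2,062
LIFO COGS: 169 @ $5 + 360 @ $1 + 39 @ $4 = $1,361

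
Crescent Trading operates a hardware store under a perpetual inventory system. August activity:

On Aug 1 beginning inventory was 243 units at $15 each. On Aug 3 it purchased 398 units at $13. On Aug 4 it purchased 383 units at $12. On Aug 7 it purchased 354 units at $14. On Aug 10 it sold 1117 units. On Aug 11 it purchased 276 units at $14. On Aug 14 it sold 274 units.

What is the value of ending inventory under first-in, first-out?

Ending inventory = $3,682

Aug 10, 1117 sold [FIFO — oldest first]: 243 @ $15 + 398 @ $13 + 383 @ $12 + 93 @ $14 = $14,717
Aug 14, 274 sold [FIFO — oldest first]: 261 @ $14 + 13 @ $14 = $3,836
Total COGS = $14,717 + $3,836 = $18,553
Ending inventory: 263 @ $14 = $3,682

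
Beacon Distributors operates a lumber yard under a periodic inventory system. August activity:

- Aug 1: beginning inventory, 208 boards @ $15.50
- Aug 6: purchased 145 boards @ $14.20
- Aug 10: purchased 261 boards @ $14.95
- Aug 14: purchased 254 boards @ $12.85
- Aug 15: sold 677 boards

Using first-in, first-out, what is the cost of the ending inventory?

Ending inventory = $2,454.35

Aug 15, 677 sold [FIFO — oldest first]: 208 @ $15.50 + 145 @ $14.20 + 261 @ $14.95 + 63 @ $12.85 = $9,994.50
Ending inventory: 191 @ $12.85 = $2,454.35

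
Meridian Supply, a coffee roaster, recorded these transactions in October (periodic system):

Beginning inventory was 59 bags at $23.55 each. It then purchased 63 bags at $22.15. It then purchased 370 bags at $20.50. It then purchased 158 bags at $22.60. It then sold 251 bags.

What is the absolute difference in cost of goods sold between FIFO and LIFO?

$47.90

FIFO COGS: 59 @ $23.55 + 63 @ $22.15 + 129 @ $20.50 = $5,429.40
LIFO COGS: 158 @ $22.60 + 93 @ $20.50 = $5,477.30
Difference = |$5,429.40 − $5,477.30| = $47.90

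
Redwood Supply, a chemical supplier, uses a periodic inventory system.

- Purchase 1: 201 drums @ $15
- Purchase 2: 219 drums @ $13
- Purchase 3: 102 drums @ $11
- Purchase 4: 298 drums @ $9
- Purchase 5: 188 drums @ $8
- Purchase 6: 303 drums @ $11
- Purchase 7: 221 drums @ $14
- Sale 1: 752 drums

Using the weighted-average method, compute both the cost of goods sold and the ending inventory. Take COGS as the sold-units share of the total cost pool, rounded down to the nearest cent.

COGS = $8,637.69; ending inventory = $8,959.31

Sale 1, sell 752: 752/1532 × $17,597.00 → $8,637.69
Ending inventory (cost pool remaining) = $8,959.31
Check: goods available $17,597.00 = COGS $8,637.69 + ending $8,959.31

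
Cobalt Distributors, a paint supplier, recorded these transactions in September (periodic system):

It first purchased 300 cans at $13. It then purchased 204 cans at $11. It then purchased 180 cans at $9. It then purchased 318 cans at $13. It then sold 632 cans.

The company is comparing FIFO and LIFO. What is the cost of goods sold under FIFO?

FIFO COGS: 300 @ $13 + 204 @ $11 + 128 @ $9 = $7,296
LIFO COGS: 318 @ $13 + 180 @ $9 + 134 @ $11 = $7,228

COGS = $7,296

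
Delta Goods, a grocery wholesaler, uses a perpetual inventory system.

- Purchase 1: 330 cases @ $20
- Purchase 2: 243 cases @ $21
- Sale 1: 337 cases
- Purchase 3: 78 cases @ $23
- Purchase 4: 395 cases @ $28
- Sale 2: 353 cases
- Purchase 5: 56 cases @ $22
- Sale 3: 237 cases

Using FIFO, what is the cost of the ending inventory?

Sale 1 (337) [FIFO — oldest first]: 330 @ $20 + 7 @ $21 = $6,747
Sale 2 (353) [FIFO — oldest first]: 236 @ $21 + 78 @ $23 + 39 @ $28 = $7,842
Sale 3 (237) [FIFO — oldest first]: 237 @ $28 = $6,636
Total COGS = $6,747 + $7,842 + $6,636 = $21,225
Ending inventory: 119 @ $28 + 56 @ $22 = $4,564

Ending inventory = $4,564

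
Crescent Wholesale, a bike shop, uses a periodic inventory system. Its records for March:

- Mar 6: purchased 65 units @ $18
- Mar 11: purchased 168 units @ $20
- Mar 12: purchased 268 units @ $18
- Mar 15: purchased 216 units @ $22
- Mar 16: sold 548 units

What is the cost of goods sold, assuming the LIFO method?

COGS = $10,856

Mar 16, 548 sold [LIFO — newest first]: 216 @ $22 + 268 @ $18 + 64 @ $20 = $10,856
Ending inventory: 65 @ $18 + 104 @ $20 = $3,250
Check: goods available $14,106 = COGS $10,856 + ending $3,250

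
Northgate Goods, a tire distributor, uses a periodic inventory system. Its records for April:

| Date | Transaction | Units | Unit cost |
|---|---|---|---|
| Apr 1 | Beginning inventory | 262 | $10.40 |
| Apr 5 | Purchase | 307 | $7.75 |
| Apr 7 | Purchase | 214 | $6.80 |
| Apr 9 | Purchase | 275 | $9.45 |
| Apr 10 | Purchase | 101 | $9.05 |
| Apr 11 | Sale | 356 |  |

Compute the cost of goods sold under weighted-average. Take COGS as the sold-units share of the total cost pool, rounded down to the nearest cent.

Apr 11, sell 356: 356/1159 × $10,072.05 → $3,093.74
Ending inventory (cost pool remaining) = $6,978.31
Check: goods available $10,072.05 = COGS $3,093.74 + ending $6,978.31

COGS = $3,093.74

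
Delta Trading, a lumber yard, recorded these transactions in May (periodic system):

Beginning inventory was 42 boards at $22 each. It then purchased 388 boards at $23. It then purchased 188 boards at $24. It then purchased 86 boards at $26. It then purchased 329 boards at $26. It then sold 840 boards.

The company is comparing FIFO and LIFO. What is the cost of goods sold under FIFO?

FIFO COGS: 42 @ $22 + 388 @ $23 + 188 @ $24 + 86 @ $26 + 136 @ $26 = $20,132
LIFO COGS: 329 @ $26 + 86 @ $26 + 188 @ $24 + 237 @ $23 = $20,753

COGS = $20,132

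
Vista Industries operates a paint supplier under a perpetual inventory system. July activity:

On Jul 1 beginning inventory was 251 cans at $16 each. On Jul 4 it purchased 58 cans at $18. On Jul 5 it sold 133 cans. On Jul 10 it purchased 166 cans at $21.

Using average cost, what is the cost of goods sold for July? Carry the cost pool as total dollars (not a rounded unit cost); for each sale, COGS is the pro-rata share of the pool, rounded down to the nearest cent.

COGS = $2,177.92

After Jul 1: 251 on hand, pool $4,016.00 (≈ $16.0000 each)
After Jul 4: 309 on hand, pool $5,060.00 (≈ $16.3754 each)
Jul 5, sell 133: 133/309 × $5,060.00 → $2,177.92
After Jul 10: 342 on hand, pool $6,368.08 (≈ $18.6201 each)
Ending inventory (cost pool remaining) = $6,368.08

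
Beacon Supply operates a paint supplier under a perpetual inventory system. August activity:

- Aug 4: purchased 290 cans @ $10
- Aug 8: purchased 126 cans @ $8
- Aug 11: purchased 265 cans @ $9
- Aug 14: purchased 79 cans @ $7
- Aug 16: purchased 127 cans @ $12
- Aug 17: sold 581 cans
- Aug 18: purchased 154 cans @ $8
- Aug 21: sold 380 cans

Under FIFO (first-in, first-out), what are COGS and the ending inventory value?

COGS = $8,962; ending inventory = $640

Aug 17, 581 sold [FIFO — oldest first]: 290 @ $10 + 126 @ $8 + 165 @ $9 = $5,393
Aug 21, 380 sold [FIFO — oldest first]: 100 @ $9 + 79 @ $7 + 127 @ $12 + 74 @ $8 = $3,569
Total COGS = $5,393 + $3,569 = $8,962
Ending inventory: 80 @ $8 = $640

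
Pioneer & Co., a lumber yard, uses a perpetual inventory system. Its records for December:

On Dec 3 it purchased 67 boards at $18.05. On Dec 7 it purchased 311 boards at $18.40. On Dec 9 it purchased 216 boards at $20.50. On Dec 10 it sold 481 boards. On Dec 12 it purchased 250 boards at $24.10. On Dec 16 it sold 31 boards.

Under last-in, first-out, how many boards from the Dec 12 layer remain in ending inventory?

Dec 10, 481 sold [LIFO — newest first]: 216 @ $20.50 + 265 @ $18.40 = $9,304.00
Dec 16, 31 sold [LIFO — newest first]: 31 @ $24.10 = $747.10
Total COGS = $9,304.00 + $747.10 = $10,051.10
Ending inventory: 67 @ $18.05 + 46 @ $18.40 + 219 @ $24.10 = $7,333.65
Check: goods available $17,384.75 = COGS $10,051.10 + ending $7,333.65

219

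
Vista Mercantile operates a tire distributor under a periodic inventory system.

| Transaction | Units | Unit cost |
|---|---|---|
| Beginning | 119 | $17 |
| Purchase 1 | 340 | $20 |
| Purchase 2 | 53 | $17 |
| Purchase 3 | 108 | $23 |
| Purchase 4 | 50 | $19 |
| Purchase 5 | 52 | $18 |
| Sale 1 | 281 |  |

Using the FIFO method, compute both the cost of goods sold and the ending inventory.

Sale 1 (281) [FIFO — oldest first]: 119 @ $17 + 162 @ $20 = $5,263
Ending inventory: 178 @ $20 + 53 @ $17 + 108 @ $23 + 50 @ $19 + 52 @ $18 = $8,831

COGS = $5,263; ending inventory = $8,831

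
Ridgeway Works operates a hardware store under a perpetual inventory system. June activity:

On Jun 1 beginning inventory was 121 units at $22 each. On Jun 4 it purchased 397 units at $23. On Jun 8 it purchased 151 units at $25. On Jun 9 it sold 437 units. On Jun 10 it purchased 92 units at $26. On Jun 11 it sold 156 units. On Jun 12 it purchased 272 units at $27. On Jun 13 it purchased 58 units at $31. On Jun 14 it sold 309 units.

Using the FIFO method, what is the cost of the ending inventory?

Jun 9, 437 sold [FIFO — oldest first]: 121 @ $22 + 316 @ $23 = $9,930
Jun 11, 156 sold [FIFO — oldest first]: 81 @ $23 + 75 @ $25 = $3,738
Jun 14, 309 sold [FIFO — oldest first]: 76 @ $25 + 92 @ $26 + 141 @ $27 = $8,099
Total COGS = $9,930 + $3,738 + $8,099 = $21,767
Ending inventory: 131 @ $27 + 58 @ $31 = $5,335
Check: goods available $27,102 = COGS $21,767 + ending $5,335

Ending inventory = $5,335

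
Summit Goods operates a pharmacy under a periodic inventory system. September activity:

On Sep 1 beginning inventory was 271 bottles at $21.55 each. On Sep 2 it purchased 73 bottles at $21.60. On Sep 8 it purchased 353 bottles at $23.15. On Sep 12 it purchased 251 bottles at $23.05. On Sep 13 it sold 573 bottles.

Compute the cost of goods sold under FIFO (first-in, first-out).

Sep 13, 573 sold [FIFO — oldest first]: 271 @ $21.55 + 73 @ $21.60 + 229 @ $23.15 = $12,718.20
Ending inventory: 124 @ $23.15 + 251 @ $23.05 = $8,656.15

COGS = $12,718.20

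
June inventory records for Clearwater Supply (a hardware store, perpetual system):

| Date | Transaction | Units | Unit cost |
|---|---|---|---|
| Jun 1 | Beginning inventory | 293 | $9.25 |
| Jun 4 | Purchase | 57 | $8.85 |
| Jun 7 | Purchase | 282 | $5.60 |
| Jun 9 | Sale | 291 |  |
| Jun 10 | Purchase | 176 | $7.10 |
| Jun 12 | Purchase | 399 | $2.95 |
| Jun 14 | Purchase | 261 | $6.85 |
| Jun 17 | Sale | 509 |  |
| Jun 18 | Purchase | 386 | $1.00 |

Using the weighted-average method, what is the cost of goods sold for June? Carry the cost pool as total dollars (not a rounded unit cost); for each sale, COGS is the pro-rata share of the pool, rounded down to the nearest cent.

COGS = $5,148.47

After Jun 1: 293 on hand, pool $2,710.25 (≈ $9.2500 each)
After Jun 4: 350 on hand, pool $3,214.70 (≈ $9.1849 each)
After Jun 7: 632 on hand, pool $4,793.90 (≈ $7.5853 each)
Jun 9, sell 291: 291/632 × $4,793.90 → $2,207.31
After Jun 10: 517 on hand, pool $3,836.19 (≈ $7.4201 each)
After Jun 12: 916 on hand, pool $5,013.24 (≈ $5.4730 each)
After Jun 14: 1177 on hand, pool $6,801.09 (≈ $5.7783 each)
Jun 17, sell 509: 509/1177 × $6,801.09 → $2,941.16
After Jun 18: 1054 on hand, pool $4,245.93 (≈ $4.0284 each)
Total COGS = $2,207.31 + $2,941.16 = $5,148.47
Ending inventory (cost pool remaining) = $4,245.93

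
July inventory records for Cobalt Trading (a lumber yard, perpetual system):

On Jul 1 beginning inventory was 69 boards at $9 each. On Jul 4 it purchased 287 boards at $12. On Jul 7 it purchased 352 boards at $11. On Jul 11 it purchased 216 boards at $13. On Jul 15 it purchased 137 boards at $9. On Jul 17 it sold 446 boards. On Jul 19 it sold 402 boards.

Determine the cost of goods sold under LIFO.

COGS = $9,629

Jul 17, 446 sold [LIFO — newest first]: 137 @ $9 + 216 @ $13 + 93 @ $11 = $5,064
Jul 19, 402 sold [LIFO — newest first]: 259 @ $11 + 143 @ $12 = $4,565
Total COGS = $5,064 + $4,565 = $9,629
Ending inventory: 69 @ $9 + 144 @ $12 = $2,349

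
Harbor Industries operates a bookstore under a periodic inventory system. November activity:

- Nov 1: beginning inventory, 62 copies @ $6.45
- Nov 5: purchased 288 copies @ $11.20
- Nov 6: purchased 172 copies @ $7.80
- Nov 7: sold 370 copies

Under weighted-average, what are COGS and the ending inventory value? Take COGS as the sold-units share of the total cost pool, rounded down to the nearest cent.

COGS = $3,520.74; ending inventory = $1,446.36

Nov 7, sell 370: 370/522 × $4,967.10 → $3,520.74
Ending inventory (cost pool remaining) = $1,446.36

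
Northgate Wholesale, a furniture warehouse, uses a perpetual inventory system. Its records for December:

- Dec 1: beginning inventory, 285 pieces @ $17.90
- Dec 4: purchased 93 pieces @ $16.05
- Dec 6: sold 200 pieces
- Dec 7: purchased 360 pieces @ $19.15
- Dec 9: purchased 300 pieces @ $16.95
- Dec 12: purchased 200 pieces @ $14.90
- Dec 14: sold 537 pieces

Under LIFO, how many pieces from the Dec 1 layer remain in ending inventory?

178

Dec 6, 200 sold [LIFO — newest first]: 93 @ $16.05 + 107 @ $17.90 = $3,407.95
Dec 14, 537 sold [LIFO — newest first]: 200 @ $14.90 + 300 @ $16.95 + 37 @ $19.15 = $8,773.55
Total COGS = $3,407.95 + $8,773.55 = $12,181.50
Ending inventory: 178 @ $17.90 + 323 @ $19.15 = $9,371.65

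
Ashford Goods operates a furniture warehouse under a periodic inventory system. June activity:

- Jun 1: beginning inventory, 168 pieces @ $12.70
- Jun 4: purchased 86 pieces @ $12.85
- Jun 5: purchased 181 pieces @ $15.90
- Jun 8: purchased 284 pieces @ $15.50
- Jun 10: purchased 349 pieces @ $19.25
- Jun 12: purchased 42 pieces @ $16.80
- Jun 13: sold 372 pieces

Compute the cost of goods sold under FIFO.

COGS = $5,114.90

Jun 13, 372 sold [FIFO — oldest first]: 168 @ $12.70 + 86 @ $12.85 + 118 @ $15.90 = $5,114.90
Ending inventory: 63 @ $15.90 + 284 @ $15.50 + 349 @ $19.25 + 42 @ $16.80 = $12,827.55
Check: goods available $17,942.45 = COGS $5,114.90 + ending $12,827.55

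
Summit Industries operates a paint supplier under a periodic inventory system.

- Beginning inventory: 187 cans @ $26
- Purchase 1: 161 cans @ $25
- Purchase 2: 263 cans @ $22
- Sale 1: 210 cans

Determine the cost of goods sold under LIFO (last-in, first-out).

COGS = $4,620

Sale 1 (210) [LIFO — newest first]: 210 @ $22 = $4,620
Ending inventory: 187 @ $26 + 161 @ $25 + 53 @ $22 = $10,053
Check: goods available $14,673 = COGS $4,620 + ending $10,053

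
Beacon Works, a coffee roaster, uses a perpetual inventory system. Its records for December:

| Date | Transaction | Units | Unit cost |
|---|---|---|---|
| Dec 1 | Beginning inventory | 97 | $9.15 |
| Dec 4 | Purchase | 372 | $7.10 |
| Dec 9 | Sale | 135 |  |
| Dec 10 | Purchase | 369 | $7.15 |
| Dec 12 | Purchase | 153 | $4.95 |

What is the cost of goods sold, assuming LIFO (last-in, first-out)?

COGS = $958.50

Dec 9, 135 sold [LIFO — newest first]: 135 @ $7.10 = $958.50
Ending inventory: 97 @ $9.15 + 237 @ $7.10 + 369 @ $7.15 + 153 @ $4.95 = $5,965.95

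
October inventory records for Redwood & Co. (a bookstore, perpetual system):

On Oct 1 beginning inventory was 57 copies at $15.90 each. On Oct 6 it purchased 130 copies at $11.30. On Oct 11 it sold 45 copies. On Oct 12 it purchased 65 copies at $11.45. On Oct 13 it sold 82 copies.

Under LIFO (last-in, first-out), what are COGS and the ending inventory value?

COGS = $1,444.85; ending inventory = $1,674.70

Oct 11, 45 sold [LIFO — newest first]: 45 @ $11.30 = $508.50
Oct 13, 82 sold [LIFO — newest first]: 65 @ $11.45 + 17 @ $11.30 = $936.35
Total COGS = $508.50 + $936.35 = $1,444.85
Ending inventory: 57 @ $15.90 + 68 @ $11.30 = $1,674.70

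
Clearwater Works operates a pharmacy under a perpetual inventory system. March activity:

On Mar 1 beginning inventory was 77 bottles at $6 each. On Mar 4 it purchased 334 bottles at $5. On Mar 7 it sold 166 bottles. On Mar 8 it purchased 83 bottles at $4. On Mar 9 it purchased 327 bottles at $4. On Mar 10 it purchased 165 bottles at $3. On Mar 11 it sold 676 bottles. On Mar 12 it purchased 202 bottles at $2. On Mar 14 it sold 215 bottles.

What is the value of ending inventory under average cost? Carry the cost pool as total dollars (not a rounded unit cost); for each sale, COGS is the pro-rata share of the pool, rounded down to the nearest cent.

Ending inventory = $379.42

After Mar 1: 77 on hand, pool $462.00 (≈ $6.0000 each)
After Mar 4: 411 on hand, pool $2,132.00 (≈ $5.1873 each)
Mar 7, sell 166: 166/411 × $2,132.00 → $861.09
After Mar 8: 328 on hand, pool $1,602.91 (≈ $4.8869 each)
After Mar 9: 655 on hand, pool $2,910.91 (≈ $4.4441 each)
After Mar 10: 820 on hand, pool $3,405.91 (≈ $4.1535 each)
Mar 11, sell 676: 676/820 × $3,405.91 → $2,807.79
After Mar 12: 346 on hand, pool $1,002.12 (≈ $2.8963 each)
Mar 14, sell 215: 215/346 × $1,002.12 → $622.70
Total COGS = $861.09 + $2,807.79 + $622.70 = $4,291.58
Ending inventory (cost pool remaining) = $379.42
Check: goods available $4,671.00 = COGS $4,291.58 + ending $379.42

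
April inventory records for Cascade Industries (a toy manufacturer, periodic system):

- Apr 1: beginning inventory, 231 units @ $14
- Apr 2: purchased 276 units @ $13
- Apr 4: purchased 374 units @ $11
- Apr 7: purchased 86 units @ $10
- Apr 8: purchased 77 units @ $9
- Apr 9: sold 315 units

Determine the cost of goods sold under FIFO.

Apr 9, 315 sold [FIFO — oldest first]: 231 @ $14 + 84 @ $13 = $4,326
Ending inventory: 192 @ $13 + 374 @ $11 + 86 @ $10 + 77 @ $9 = $8,163
Check: goods available $12,489 = COGS $4,326 + ending $8,163

COGS = $4,326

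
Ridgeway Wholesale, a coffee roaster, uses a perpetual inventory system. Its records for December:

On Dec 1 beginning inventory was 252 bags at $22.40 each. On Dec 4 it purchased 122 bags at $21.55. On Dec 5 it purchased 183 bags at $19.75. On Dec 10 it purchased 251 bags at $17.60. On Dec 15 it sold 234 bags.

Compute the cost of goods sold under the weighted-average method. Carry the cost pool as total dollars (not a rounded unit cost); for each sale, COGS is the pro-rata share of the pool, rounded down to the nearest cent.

After Dec 1: 252 on hand, pool $5,644.80 (≈ $22.4000 each)
After Dec 4: 374 on hand, pool $8,273.90 (≈ $22.1227 each)
After Dec 5: 557 on hand, pool $11,888.15 (≈ $21.3432 each)
After Dec 10: 808 on hand, pool $16,305.75 (≈ $20.1804 each)
Dec 15, sell 234: 234/808 × $16,305.75 → $4,722.20
Ending inventory (cost pool remaining) = $11,583.55

COGS = $4,722.20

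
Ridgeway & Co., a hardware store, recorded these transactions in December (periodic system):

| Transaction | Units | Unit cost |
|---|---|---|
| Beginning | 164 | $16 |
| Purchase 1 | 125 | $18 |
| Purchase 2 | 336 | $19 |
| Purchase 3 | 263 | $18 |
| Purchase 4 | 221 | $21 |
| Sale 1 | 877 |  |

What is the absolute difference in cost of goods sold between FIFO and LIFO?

FIFO COGS: 164 @ $16 + 125 @ $18 + 336 @ $19 + 252 @ $18 = $15,794
LIFO COGS: 221 @ $21 + 263 @ $18 + 336 @ $19 + 57 @ $18 = $16,785
Difference = |$15,794 − $16,785| = $991

$991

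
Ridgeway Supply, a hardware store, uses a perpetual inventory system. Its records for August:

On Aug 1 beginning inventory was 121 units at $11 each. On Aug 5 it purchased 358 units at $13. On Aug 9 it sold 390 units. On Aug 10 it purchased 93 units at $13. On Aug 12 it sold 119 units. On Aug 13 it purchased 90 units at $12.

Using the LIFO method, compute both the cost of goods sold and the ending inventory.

COGS = $6,501; ending inventory = $1,773

Aug 9, 390 sold [LIFO — newest first]: 358 @ $13 + 32 @ $11 = $5,006
Aug 12, 119 sold [LIFO — newest first]: 93 @ $13 + 26 @ $11 = $1,495
Total COGS = $5,006 + $1,495 = $6,501
Ending inventory: 63 @ $11 + 90 @ $12 = $1,773
Check: goods available $8,274 = COGS $6,501 + ending $1,773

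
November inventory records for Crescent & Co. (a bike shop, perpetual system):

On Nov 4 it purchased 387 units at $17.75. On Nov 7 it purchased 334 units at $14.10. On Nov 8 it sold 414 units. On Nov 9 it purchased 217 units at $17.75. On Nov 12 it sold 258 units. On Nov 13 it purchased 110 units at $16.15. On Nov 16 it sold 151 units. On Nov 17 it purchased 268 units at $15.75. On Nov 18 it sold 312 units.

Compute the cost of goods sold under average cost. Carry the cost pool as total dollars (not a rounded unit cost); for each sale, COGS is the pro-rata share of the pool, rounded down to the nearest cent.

After Nov 4: 387 on hand, pool $6,869.25 (≈ $17.7500 each)
After Nov 7: 721 on hand, pool $11,578.65 (≈ $16.0592 each)
Nov 8, sell 414: 414/721 × $11,578.65 → $6,648.48
After Nov 9: 524 on hand, pool $8,781.92 (≈ $16.7594 each)
Nov 12, sell 258: 258/524 × $8,781.92 → $4,323.92
After Nov 13: 376 on hand, pool $6,234.50 (≈ $16.5811 each)
Nov 16, sell 151: 151/376 × $6,234.50 → $2,503.74
After Nov 17: 493 on hand, pool $7,951.76 (≈ $16.1293 each)
Nov 18, sell 312: 312/493 × $7,951.76 → $5,032.35
Total COGS = $6,648.48 + $4,323.92 + $2,503.74 + $5,032.35 = $18,508.49
Ending inventory (cost pool remaining) = $2,919.41
Check: goods available $21,427.90 = COGS $18,508.49 + ending $2,919.41

COGS = $18,508.49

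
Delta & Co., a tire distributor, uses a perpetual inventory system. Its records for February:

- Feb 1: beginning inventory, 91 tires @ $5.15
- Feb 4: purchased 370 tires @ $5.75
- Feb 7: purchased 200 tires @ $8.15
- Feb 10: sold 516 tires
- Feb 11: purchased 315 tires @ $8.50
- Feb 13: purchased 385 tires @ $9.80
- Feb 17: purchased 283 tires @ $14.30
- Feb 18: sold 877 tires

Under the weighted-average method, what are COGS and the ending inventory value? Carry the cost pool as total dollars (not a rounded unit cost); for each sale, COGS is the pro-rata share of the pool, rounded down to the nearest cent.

After Feb 1: 91 on hand, pool $468.65 (≈ $5.1500 each)
After Feb 4: 461 on hand, pool $2,596.15 (≈ $5.6316 each)
After Feb 7: 661 on hand, pool $4,226.15 (≈ $6.3936 each)
Feb 10, sell 516: 516/661 × $4,226.15 → $3,299.08
After Feb 11: 460 on hand, pool $3,604.57 (≈ $7.8360 each)
After Feb 13: 845 on hand, pool $7,377.57 (≈ $8.7309 each)
After Feb 17: 1128 on hand, pool $11,424.47 (≈ $10.1281 each)
Feb 18, sell 877: 877/1128 × $11,424.47 → $8,882.32
Total COGS = $3,299.08 + $8,882.32 = $12,181.40
Ending inventory (cost pool remaining) = $2,542.15

COGS = $12,181.40; ending inventory = $2,542.15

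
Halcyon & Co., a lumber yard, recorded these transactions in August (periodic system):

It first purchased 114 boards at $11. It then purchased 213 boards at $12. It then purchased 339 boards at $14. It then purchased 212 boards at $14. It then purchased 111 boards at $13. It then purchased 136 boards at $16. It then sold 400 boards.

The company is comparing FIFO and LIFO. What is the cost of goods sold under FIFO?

FIFO COGS: 114 @ $11 + 213 @ $12 + 73 @ $14 = $4,832
LIFO COGS: 136 @ $16 + 111 @ $13 + 153 @ $14 = $5,761

COGS = $4,832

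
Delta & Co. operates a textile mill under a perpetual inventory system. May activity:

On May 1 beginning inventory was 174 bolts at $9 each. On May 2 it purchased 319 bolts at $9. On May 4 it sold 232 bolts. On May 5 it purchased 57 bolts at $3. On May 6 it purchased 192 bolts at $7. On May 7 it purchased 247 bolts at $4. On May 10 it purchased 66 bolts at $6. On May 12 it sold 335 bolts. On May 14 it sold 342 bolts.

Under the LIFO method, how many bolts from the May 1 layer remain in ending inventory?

May 4, 232 sold [LIFO — newest first]: 232 @ $9 = $2,088
May 12, 335 sold [LIFO — newest first]: 66 @ $6 + 247 @ $4 + 22 @ $7 = $1,538
May 14, 342 sold [LIFO — newest first]: 170 @ $7 + 57 @ $3 + 87 @ $9 + 28 @ $9 = $2,396
Total COGS = $2,088 + $1,538 + $2,396 = $6,022
Ending inventory: 146 @ $9 = $1,314

146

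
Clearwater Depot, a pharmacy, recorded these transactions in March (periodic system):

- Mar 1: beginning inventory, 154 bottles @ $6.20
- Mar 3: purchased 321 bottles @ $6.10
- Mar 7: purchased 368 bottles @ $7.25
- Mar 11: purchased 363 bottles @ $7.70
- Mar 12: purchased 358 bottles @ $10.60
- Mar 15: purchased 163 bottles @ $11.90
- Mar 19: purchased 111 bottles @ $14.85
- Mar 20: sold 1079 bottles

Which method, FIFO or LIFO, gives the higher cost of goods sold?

LIFO

FIFO COGS: 154 @ $6.20 + 321 @ $6.10 + 368 @ $7.25 + 236 @ $7.70 = $7,398.10
LIFO COGS: 111 @ $14.85 + 163 @ $11.90 + 358 @ $10.60 + 363 @ $7.70 + 84 @ $7.25 = $10,786.95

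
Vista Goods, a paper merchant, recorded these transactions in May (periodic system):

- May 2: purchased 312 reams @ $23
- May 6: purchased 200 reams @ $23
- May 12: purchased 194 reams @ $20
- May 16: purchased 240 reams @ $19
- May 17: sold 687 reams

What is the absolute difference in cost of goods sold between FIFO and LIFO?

$1,017

FIFO COGS: 312 @ $23 + 200 @ $23 + 175 @ $20 = $15,276
LIFO COGS: 240 @ $19 + 194 @ $20 + 200 @ $23 + 53 @ $23 = $14,259
Difference = |$15,276 − $14,259| = $1,017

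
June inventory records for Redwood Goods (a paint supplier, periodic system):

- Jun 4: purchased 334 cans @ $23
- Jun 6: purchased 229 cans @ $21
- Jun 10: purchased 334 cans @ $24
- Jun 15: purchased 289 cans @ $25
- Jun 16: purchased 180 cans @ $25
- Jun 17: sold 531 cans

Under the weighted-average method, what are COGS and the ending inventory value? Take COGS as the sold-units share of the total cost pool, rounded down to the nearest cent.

Jun 17, sell 531: 531/1366 × $32,232.00 → $12,529.42
Ending inventory (cost pool remaining) = $19,702.58

COGS = $12,529.42; ending inventory = $19,702.58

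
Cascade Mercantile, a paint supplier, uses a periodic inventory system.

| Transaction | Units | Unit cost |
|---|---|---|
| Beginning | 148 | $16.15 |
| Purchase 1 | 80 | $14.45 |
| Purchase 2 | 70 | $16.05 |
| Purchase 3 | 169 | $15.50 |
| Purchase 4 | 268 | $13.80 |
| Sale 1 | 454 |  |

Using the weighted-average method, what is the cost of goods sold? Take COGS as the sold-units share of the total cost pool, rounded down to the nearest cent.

COGS = $6,786.89

Sale 1, sell 454: 454/735 × $10,987.60 → $6,786.89
Ending inventory (cost pool remaining) = $4,200.71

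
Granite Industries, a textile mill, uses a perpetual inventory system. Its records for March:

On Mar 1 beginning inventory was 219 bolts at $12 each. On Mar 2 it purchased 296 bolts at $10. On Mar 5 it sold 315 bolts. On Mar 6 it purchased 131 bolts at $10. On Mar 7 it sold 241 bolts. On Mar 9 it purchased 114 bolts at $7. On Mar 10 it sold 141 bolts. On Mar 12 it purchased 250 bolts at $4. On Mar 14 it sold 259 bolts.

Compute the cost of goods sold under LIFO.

COGS = $8,048

Mar 5, 315 sold [LIFO — newest first]: 296 @ $10 + 19 @ $12 = $3,188
Mar 7, 241 sold [LIFO — newest first]: 131 @ $10 + 110 @ $12 = $2,630
Mar 10, 141 sold [LIFO — newest first]: 114 @ $7 + 27 @ $12 = $1,122
Mar 14, 259 sold [LIFO — newest first]: 250 @ $4 + 9 @ $12 = $1,108
Total COGS = $3,188 + $2,630 + $1,122 + $1,108 = $8,048
Ending inventory: 54 @ $12 = $648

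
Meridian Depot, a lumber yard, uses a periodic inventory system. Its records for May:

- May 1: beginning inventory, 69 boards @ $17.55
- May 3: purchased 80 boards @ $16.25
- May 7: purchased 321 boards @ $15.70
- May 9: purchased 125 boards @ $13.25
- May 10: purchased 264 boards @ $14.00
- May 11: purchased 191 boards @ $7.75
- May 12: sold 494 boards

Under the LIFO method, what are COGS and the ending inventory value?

May 12, 494 sold [LIFO — newest first]: 191 @ $7.75 + 264 @ $14.00 + 39 @ $13.25 = $5,693.00
Ending inventory: 69 @ $17.55 + 80 @ $16.25 + 321 @ $15.70 + 86 @ $13.25 = $8,690.15
Check: goods available $14,383.15 = COGS $5,693.00 + ending $8,690.15

COGS = $5,693.00; ending inventory = $8,690.15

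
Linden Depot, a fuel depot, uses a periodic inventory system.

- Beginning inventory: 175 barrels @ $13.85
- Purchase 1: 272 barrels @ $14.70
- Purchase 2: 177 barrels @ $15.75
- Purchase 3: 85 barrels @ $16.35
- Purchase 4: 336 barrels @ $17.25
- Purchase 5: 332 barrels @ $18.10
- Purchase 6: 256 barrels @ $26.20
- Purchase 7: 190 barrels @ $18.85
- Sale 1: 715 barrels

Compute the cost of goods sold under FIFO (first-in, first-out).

COGS = $10,703.15

Sale 1 (715) [FIFO — oldest first]: 175 @ $13.85 + 272 @ $14.70 + 177 @ $15.75 + 85 @ $16.35 + 6 @ $17.25 = $10,703.15
Ending inventory: 330 @ $17.25 + 332 @ $18.10 + 256 @ $26.20 + 190 @ $18.85 = $21,990.40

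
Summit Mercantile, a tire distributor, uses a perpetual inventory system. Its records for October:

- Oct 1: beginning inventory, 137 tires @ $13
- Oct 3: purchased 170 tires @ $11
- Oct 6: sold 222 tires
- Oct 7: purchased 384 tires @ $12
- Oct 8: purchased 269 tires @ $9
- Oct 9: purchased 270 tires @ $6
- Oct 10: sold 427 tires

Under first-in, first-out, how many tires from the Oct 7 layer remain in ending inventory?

Oct 6, 222 sold [FIFO — oldest first]: 137 @ $13 + 85 @ $11 = $2,716
Oct 10, 427 sold [FIFO — oldest first]: 85 @ $11 + 342 @ $12 = $5,039
Total COGS = $2,716 + $5,039 = $7,755
Ending inventory: 42 @ $12 + 269 @ $9 + 270 @ $6 = $4,545
Check: goods available $12,300 = COGS $7,755 + ending $4,545

42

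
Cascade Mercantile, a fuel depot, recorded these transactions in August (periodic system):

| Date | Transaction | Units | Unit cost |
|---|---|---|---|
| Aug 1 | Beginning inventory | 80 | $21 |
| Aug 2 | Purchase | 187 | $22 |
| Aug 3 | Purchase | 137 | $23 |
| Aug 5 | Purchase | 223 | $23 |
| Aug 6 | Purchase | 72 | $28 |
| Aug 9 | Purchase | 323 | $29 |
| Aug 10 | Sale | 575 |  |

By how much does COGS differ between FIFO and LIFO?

$2,645

FIFO COGS: 80 @ $21 + 187 @ $22 + 137 @ $23 + 171 @ $23 = $12,878
LIFO COGS: 323 @ $29 + 72 @ $28 + 180 @ $23 = $15,523
Difference = |$12,878 − $15,523| = $2,645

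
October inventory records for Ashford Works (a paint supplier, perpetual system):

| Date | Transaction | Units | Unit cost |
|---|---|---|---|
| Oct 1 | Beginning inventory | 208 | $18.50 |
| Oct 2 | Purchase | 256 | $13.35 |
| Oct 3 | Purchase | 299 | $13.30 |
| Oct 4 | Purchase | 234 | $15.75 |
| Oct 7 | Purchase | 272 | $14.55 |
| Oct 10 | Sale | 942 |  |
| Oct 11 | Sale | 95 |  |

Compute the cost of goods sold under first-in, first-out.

Oct 10, 942 sold [FIFO — oldest first]: 208 @ $18.50 + 256 @ $13.35 + 299 @ $13.30 + 179 @ $15.75 = $14,061.55
Oct 11, 95 sold [FIFO — oldest first]: 55 @ $15.75 + 40 @ $14.55 = $1,448.25
Total COGS = $14,061.55 + $1,448.25 = $15,509.80
Ending inventory: 232 @ $14.55 = $3,375.60
Check: goods available $18,885.40 = COGS $15,509.80 + ending $3,375.60

COGS = $15,509.80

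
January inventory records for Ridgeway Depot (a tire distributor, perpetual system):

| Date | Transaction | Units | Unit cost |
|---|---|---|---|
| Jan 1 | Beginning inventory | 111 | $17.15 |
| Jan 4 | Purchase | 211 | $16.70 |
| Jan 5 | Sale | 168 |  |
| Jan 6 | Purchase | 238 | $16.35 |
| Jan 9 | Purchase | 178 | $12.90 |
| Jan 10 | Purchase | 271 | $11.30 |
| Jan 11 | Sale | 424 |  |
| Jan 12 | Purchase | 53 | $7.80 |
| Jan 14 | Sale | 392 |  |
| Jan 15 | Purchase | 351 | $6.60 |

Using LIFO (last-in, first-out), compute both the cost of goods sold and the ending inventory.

COGS = $13,752.85; ending inventory = $3,654.30

Jan 5, 168 sold [LIFO — newest first]: 168 @ $16.70 = $2,805.60
Jan 11, 424 sold [LIFO — newest first]: 271 @ $11.30 + 153 @ $12.90 = $5,036.00
Jan 14, 392 sold [LIFO — newest first]: 53 @ $7.80 + 25 @ $12.90 + 238 @ $16.35 + 43 @ $16.70 + 33 @ $17.15 = $5,911.25
Total COGS = $2,805.60 + $5,036.00 + $5,911.25 = $13,752.85
Ending inventory: 78 @ $17.15 + 351 @ $6.60 = $3,654.30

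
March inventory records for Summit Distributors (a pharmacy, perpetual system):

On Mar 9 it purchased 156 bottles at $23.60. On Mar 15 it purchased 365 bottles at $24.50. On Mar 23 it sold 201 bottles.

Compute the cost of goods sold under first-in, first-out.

Mar 23, 201 sold [FIFO — oldest first]: 156 @ $23.60 + 45 @ $24.50 = $4,784.10
Ending inventory: 320 @ $24.50 = $7,840.00

COGS = $4,784.10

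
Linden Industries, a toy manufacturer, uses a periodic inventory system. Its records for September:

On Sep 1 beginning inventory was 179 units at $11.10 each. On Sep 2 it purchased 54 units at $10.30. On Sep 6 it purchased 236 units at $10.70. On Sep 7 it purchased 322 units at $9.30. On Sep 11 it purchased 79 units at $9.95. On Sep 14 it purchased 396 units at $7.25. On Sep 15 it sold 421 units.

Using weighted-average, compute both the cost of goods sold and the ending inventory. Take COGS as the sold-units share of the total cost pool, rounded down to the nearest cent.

COGS = $3,897.39; ending inventory = $7,822.56

Sep 15, sell 421: 421/1266 × $11,719.95 → $3,897.39
Ending inventory (cost pool remaining) = $7,822.56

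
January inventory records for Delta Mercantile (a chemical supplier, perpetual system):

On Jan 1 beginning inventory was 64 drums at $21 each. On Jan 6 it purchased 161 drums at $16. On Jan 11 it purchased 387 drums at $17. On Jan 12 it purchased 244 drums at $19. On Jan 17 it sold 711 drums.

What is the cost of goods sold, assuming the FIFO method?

Jan 17, 711 sold [FIFO — oldest first]: 64 @ $21 + 161 @ $16 + 387 @ $17 + 99 @ $19 = $12,380
Ending inventory: 145 @ $19 = $2,755
Check: goods available $15,135 = COGS $12,380 + ending $2,755

COGS = $12,380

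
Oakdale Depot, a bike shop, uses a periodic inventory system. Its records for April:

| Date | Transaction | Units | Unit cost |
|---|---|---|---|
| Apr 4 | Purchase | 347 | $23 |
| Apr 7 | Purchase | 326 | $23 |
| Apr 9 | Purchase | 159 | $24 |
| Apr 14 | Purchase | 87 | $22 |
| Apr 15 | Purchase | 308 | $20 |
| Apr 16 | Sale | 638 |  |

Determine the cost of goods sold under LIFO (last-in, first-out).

Apr 16, 638 sold [LIFO — newest first]: 308 @ $20 + 87 @ $22 + 159 @ $24 + 84 @ $23 = $13,822
Ending inventory: 347 @ $23 + 242 @ $23 = $13,547

COGS = $13,822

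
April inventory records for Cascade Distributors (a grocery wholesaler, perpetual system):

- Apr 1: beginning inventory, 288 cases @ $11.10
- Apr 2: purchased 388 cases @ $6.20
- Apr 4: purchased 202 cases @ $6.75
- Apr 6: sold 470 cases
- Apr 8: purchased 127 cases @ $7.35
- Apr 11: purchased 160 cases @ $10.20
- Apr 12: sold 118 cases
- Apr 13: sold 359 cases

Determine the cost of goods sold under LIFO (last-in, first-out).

COGS = $7,111.55

Apr 6, 470 sold [LIFO — newest first]: 202 @ $6.75 + 268 @ $6.20 = $3,025.10
Apr 12, 118 sold [LIFO — newest first]: 118 @ $10.20 = $1,203.60
Apr 13, 359 sold [LIFO — newest first]: 42 @ $10.20 + 127 @ $7.35 + 120 @ $6.20 + 70 @ $11.10 = $2,882.85
Total COGS = $3,025.10 + $1,203.60 + $2,882.85 = $7,111.55
Ending inventory: 218 @ $11.10 = $2,419.80
Check: goods available $9,531.35 = COGS $7,111.55 + ending $2,419.80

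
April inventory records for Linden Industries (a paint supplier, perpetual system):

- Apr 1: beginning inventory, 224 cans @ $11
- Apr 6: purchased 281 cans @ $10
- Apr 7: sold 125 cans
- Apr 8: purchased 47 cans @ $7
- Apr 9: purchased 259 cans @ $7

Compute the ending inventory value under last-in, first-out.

Apr 7, 125 sold [LIFO — newest first]: 125 @ $10 = $1,250
Ending inventory: 224 @ $11 + 156 @ $10 + 47 @ $7 + 259 @ $7 = $6,166
Check: goods available $7,416 = COGS $1,250 + ending $6,166

Ending inventory = $6,166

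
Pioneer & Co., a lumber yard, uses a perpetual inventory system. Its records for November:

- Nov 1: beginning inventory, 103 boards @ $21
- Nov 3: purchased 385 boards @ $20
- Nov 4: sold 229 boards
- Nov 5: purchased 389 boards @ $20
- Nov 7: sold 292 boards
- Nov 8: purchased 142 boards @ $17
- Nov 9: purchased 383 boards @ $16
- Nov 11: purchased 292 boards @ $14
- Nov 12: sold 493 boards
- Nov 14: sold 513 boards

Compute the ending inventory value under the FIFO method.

Ending inventory = $2,338

Nov 4, 229 sold [FIFO — oldest first]: 103 @ $21 + 126 @ $20 = $4,683
Nov 7, 292 sold [FIFO — oldest first]: 259 @ $20 + 33 @ $20 = $5,840
Nov 12, 493 sold [FIFO — oldest first]: 356 @ $20 + 137 @ $17 = $9,449
Nov 14, 513 sold [FIFO — oldest first]: 5 @ $17 + 383 @ $16 + 125 @ $14 = $7,963
Total COGS = $4,683 + $5,840 + $9,449 + $7,963 = $27,935
Ending inventory: 167 @ $14 = $2,338
Check: goods available $30,273 = COGS $27,935 + ending $2,338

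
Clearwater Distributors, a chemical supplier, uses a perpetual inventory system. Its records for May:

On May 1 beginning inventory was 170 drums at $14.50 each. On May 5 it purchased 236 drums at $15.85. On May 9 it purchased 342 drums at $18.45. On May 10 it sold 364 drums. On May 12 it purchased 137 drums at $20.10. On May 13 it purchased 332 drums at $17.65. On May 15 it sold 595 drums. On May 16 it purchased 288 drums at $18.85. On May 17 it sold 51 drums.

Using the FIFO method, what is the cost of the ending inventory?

May 10, 364 sold [FIFO — oldest first]: 170 @ $14.50 + 194 @ $15.85 = $5,539.90
May 15, 595 sold [FIFO — oldest first]: 42 @ $15.85 + 342 @ $18.45 + 137 @ $20.10 + 74 @ $17.65 = $11,035.40
May 17, 51 sold [FIFO — oldest first]: 51 @ $17.65 = $900.15
Total COGS = $5,539.90 + $11,035.40 + $900.15 = $17,475.45
Ending inventory: 207 @ $17.65 + 288 @ $18.85 = $9,082.35

Ending inventory = $9,082.35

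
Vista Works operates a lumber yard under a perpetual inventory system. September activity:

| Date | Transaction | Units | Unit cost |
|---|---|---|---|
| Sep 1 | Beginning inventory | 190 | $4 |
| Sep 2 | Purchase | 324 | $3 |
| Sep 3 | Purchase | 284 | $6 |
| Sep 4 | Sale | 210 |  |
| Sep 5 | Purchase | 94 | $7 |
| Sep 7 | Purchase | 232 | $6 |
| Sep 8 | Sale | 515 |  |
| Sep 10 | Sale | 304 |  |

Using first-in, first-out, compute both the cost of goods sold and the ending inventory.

COGS = $4,916; ending inventory = $570

Sep 4, 210 sold [FIFO — oldest first]: 190 @ $4 + 20 @ $3 = $820
Sep 8, 515 sold [FIFO — oldest first]: 304 @ $3 + 211 @ $6 = $2,178
Sep 10, 304 sold [FIFO — oldest first]: 73 @ $6 + 94 @ $7 + 137 @ $6 = $1,918
Total COGS = $820 + $2,178 + $1,918 = $4,916
Ending inventory: 95 @ $6 = $570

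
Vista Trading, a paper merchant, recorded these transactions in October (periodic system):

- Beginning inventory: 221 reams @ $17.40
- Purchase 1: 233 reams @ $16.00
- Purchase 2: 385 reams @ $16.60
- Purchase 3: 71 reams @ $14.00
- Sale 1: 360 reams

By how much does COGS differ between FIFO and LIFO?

$278.00

FIFO COGS: 221 @ $17.40 + 139 @ $16.00 = $6,069.40
LIFO COGS: 71 @ $14.00 + 289 @ $16.60 = $5,791.40
Difference = |$6,069.40 − $5,791.40| = $278.00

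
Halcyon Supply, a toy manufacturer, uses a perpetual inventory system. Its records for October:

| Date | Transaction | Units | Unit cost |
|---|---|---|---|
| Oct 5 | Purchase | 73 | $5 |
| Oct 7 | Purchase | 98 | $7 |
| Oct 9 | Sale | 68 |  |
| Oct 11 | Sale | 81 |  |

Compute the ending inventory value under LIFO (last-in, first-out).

Oct 9, 68 sold [LIFO — newest first]: 68 @ $7 = $476
Oct 11, 81 sold [LIFO — newest first]: 30 @ $7 + 51 @ $5 = $465
Total COGS = $476 + $465 = $941
Ending inventory: 22 @ $5 = $110

Ending inventory = $110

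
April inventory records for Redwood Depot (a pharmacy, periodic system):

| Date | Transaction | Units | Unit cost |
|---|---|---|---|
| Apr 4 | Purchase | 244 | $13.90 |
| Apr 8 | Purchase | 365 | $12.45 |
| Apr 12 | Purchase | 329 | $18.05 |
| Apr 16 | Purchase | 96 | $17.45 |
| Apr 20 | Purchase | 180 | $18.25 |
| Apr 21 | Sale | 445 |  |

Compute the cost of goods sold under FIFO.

Apr 21, 445 sold [FIFO — oldest first]: 244 @ $13.90 + 201 @ $12.45 = $5,894.05
Ending inventory: 164 @ $12.45 + 329 @ $18.05 + 96 @ $17.45 + 180 @ $18.25 = $12,940.45
Check: goods available $18,834.50 = COGS $5,894.05 + ending $12,940.45

COGS = $5,894.05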